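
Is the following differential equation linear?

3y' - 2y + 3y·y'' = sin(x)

No. Nonlinear (y·y'' term)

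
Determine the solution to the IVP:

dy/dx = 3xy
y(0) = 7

General solution: y = Ce^(3x²/2)
Applying IC y(0) = 7:
Particular solution: y = 7e^(3x²/2)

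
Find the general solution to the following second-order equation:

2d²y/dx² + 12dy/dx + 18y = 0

Characteristic equation: 2r² + 12r + 18 = 0
Divide by 2: r² + 6r + 9 = 0
Factored: (r + 3)² = 0
Repeated root: r = -3
General solution: y = (C₁ + C₂x)e^(-3x)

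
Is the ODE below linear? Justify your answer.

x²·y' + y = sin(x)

Yes. Linear (y and its derivatives appear to the first power only, no products of y terms)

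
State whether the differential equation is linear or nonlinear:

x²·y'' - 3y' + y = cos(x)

Linear (y and its derivatives appear to the first power only, no products of y terms)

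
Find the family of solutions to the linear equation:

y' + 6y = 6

Using integrating factor method:

General solution: y = 1 + Ce^(-6x)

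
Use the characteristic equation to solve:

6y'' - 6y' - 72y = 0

Characteristic equation: 6r² - 6r - 72 = 0
Divide by 6: r² - r - 12 = 0
Roots: r = 4, -3 (distinct real)
General solution: y = C₁e^(4x) + C₂e^(-3x)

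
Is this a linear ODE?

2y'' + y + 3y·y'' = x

No. Nonlinear (y·y'' term)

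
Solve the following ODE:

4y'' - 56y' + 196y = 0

Characteristic equation: 4r² - 56r + 196 = 0
Divide by 4: r² - 14r + 49 = 0
Factored: (r - 7)² = 0
Repeated root: r = 7
General solution: y = (C₁ + C₂x)e^(7x)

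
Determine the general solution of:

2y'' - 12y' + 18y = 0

Characteristic equation: 2r² - 12r + 18 = 0
Divide by 2: r² - 6r + 9 = 0
Factored: (r - 3)² = 0
Repeated root: r = 3
General solution: y = (C₁ + C₂x)e^(3x)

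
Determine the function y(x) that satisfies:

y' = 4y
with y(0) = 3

General solution: y = Ce^(4x)
Applying IC y(0) = 3:
Particular solution: y = 3e^(4x)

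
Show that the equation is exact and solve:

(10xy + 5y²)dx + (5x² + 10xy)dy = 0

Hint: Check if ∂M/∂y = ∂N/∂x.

Verify exactness: ∂M/∂y = ∂N/∂x ✓
Find F(x,y) such that ∂F/∂x = M, ∂F/∂y = N
Solution: 5x²y + 5xy² = C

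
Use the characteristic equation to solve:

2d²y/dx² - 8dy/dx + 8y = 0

Characteristic equation: 2r² - 8r + 8 = 0
Divide by 2: r² - 4r + 4 = 0
Factored: (r - 2)² = 0
Repeated root: r = 2
General solution: y = (C₁ + C₂x)e^(2x)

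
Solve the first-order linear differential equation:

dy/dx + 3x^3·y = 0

Using integrating factor method:

General solution: y = Ce^(-3x^4/4)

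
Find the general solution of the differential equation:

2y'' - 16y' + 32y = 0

Characteristic equation: 2r² - 16r + 32 = 0
Divide by 2: r² - 8r + 16 = 0
Factored: (r - 4)² = 0
Repeated root: r = 4
General solution: y = (C₁ + C₂x)e^(4x)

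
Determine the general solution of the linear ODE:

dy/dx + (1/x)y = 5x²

Using integrating factor method:

General solution: y = (5/4)x^3 + C/x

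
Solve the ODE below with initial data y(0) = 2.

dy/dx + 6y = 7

General solution: y = 7/6 + Ce^(-6x)
Applying y(0) = 2: C = 2 - 7/6 = 5/6
Particular solution: y = 7/6 + (5/6)e^(-6x)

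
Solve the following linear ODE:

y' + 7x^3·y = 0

Using integrating factor method:

General solution: y = Ce^(-7x^4/4)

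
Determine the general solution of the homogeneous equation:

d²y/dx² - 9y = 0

Characteristic equation: r² - 9 = 0
Roots: r = 3, -3 (distinct real)
General solution: y = C₁e^(3x) + C₂e^(-3x)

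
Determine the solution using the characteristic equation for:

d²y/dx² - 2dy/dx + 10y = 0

Characteristic equation: r² - 2r + 10 = 0
Roots: r = 1 ± 3i (complex conjugates)
General solution: y = e^x(C₁cos(3x) + C₂sin(3x))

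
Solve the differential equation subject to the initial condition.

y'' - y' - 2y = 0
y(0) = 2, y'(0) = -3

General solution: y = C₁e^(2x) + C₂e^(-x)
Applying ICs: C₁ = -1/3, C₂ = 7/3
Particular solution: y = -(1/3)e^(2x) + (7/3)e^(-x)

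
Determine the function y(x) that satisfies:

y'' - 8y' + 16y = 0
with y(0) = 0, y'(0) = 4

General solution: y = (C₁ + C₂x)e^(4x)
Repeated root r = 4
Applying ICs: C₁ = 0, C₂ = 4
Particular solution: y = 4xe^(4x)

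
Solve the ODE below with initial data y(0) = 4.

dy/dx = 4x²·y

General solution: y = Ce^(4x³/3)
Applying IC y(0) = 4:
Particular solution: y = 4e^(4x³/3)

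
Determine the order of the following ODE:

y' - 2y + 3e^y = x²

The order is 1 (highest derivative is of order 1).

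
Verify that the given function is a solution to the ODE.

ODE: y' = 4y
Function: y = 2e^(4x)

Verification:
y = 2e^(4x)
y' = 8e^(4x)
4y = 8e^(4x)
y' = 4y ✓

Yes, it is a solution.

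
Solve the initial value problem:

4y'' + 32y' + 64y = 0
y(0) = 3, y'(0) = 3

General solution: y = (C₁ + C₂x)e^(-4x)
Repeated root r = -4
Applying ICs: C₁ = 3, C₂ = 15
Particular solution: y = (3 + 15x)e^(-4x)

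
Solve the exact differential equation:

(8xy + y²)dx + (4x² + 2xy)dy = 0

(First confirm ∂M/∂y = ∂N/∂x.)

Verify exactness: ∂M/∂y = ∂N/∂x ✓
Find F(x,y) such that ∂F/∂x = M, ∂F/∂y = N
Solution: 4x²y + xy² = C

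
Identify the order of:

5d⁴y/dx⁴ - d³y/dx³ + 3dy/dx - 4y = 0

The order is 4 (highest derivative is of order 4).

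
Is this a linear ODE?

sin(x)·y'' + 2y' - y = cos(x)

Yes. Linear (y and its derivatives appear to the first power only, no products of y terms)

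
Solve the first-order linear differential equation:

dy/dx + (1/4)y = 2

Using integrating factor method:

General solution: y = 8 + Ce^(-x/4)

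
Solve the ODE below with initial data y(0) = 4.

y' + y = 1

General solution: y = 1 + Ce^(-x)
Applying y(0) = 4: C = 4 - 1 = 3
Particular solution: y = 1 + 3e^(-x)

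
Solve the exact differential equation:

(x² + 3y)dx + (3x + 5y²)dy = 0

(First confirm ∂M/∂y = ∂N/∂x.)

Verify exactness: ∂M/∂y = ∂N/∂x ✓
Find F(x,y) such that ∂F/∂x = M, ∂F/∂y = N
Solution: x³/3 + 3xy + 5y³/3 = C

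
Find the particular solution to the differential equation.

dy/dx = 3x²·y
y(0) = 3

General solution: y = Ce^(x³)
Applying IC y(0) = 3:
Particular solution: y = 3e^(x³)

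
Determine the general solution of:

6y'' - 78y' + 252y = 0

Characteristic equation: 6r² - 78r + 252 = 0
Divide by 6: r² - 13r + 42 = 0
Roots: r = 7, 6 (distinct real)
General solution: y = C₁e^(7x) + C₂e^(6x)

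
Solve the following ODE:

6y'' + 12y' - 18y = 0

Characteristic equation: 6r² + 12r - 18 = 0
Divide by 6: r² + 2r - 3 = 0
Roots: r = 1, -3 (distinct real)
General solution: y = C₁e^x + C₂e^(-3x)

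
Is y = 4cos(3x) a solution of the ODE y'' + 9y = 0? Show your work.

Verification:
y'' = -36cos(3x)
y'' + 9y = 0 ✓

Yes, it is a solution.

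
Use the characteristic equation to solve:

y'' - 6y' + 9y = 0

Characteristic equation: r² - 6r + 9 = 0
Factored: (r - 3)² = 0
Repeated root: r = 3
General solution: y = (C₁ + C₂x)e^(3x)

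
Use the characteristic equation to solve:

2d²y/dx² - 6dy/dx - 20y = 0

Characteristic equation: 2r² - 6r - 20 = 0
Divide by 2: r² - 3r - 10 = 0
Roots: r = 5, -2 (distinct real)
General solution: y = C₁e^(5x) + C₂e^(-2x)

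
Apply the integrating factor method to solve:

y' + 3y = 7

Using integrating factor method:

General solution: y = 7/3 + Ce^(-3x)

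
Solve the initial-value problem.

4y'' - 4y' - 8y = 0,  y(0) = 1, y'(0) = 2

General solution: y = C₁e^(2x) + C₂e^(-x)
Applying ICs: C₁ = 1, C₂ = 0
Particular solution: y = e^(2x)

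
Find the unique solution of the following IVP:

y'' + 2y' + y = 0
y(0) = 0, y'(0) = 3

General solution: y = (C₁ + C₂x)e^(-x)
Repeated root r = -1
Applying ICs: C₁ = 0, C₂ = 3
Particular solution: y = 3xe^(-x)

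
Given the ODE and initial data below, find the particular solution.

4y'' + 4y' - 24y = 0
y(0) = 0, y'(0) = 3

General solution: y = C₁e^(2x) + C₂e^(-3x)
Applying ICs: C₁ = 3/5, C₂ = -3/5
Particular solution: y = (3/5)e^(2x) - (3/5)e^(-3x)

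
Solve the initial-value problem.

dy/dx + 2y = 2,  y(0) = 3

General solution: y = 1 + Ce^(-2x)
Applying y(0) = 3: C = 3 - 1 = 2
Particular solution: y = 1 + 2e^(-2x)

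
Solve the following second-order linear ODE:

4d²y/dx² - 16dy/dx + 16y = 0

Characteristic equation: 4r² - 16r + 16 = 0
Divide by 4: r² - 4r + 4 = 0
Factored: (r - 2)² = 0
Repeated root: r = 2
General solution: y = (C₁ + C₂x)e^(2x)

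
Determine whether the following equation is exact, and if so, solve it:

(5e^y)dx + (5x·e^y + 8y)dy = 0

Verify exactness: ∂M/∂y = ∂N/∂x ✓
Find F(x,y) such that ∂F/∂x = M, ∂F/∂y = N
Solution: 5x·e^y + 4y² = C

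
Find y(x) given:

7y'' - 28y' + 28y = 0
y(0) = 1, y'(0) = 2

General solution: y = (C₁ + C₂x)e^(2x)
Repeated root r = 2
Applying ICs: C₁ = 1, C₂ = 0
Particular solution: y = e^(2x)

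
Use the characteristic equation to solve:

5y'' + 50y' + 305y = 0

Characteristic equation: 5r² + 50r + 305 = 0
Divide by 5: r² + 10r + 61 = 0
Roots: r = -5 ± 6i (complex conjugates)
General solution: y = e^(-5x)(C₁cos(6x) + C₂sin(6x))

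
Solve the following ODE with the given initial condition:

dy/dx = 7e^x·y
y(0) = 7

General solution: y = Ce^(7e^x)
Applying IC y(0) = 7:
Particular solution: y = 7e^(7(e^x - 1))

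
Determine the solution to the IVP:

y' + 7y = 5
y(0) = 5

General solution: y = 5/7 + Ce^(-7x)
Applying y(0) = 5: C = 5 - 5/7 = 30/7
Particular solution: y = 5/7 + (30/7)e^(-7x)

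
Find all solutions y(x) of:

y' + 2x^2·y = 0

Using integrating factor method:

General solution: y = Ce^(-2x^3/3)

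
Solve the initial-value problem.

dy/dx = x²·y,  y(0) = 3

General solution: y = Ce^(x³/3)
Applying IC y(0) = 3:
Particular solution: y = 3e^(x³/3)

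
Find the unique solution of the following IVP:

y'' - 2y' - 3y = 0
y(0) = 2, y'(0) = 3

General solution: y = C₁e^(3x) + C₂e^(-x)
Applying ICs: C₁ = 5/4, C₂ = 3/4
Particular solution: y = (5/4)e^(3x) + (3/4)e^(-x)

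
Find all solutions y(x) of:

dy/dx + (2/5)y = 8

Using integrating factor method:

General solution: y = 20 + Ce^(-2x/5)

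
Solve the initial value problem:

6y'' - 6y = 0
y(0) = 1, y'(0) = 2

General solution: y = C₁e^x + C₂e^(-x)
Applying ICs: C₁ = 3/2, C₂ = -1/2
Particular solution: y = (3/2)e^x - (1/2)e^(-x)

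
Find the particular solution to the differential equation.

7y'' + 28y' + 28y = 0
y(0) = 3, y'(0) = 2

General solution: y = (C₁ + C₂x)e^(-2x)
Repeated root r = -2
Applying ICs: C₁ = 3, C₂ = 8
Particular solution: y = (3 + 8x)e^(-2x)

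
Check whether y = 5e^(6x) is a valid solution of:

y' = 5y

Verification:
y = 5e^(6x)
y' = 30e^(6x)
But 5y = 25e^(6x)
y' ≠ 5y — the derivative does not match

No, it is not a solution.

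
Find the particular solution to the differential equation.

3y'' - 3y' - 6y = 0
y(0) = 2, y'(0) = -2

General solution: y = C₁e^(2x) + C₂e^(-x)
Applying ICs: C₁ = 0, C₂ = 2
Particular solution: y = 2e^(-x)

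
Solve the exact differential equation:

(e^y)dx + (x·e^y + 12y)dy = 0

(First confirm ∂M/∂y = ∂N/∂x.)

Verify exactness: ∂M/∂y = ∂N/∂x ✓
Find F(x,y) such that ∂F/∂x = M, ∂F/∂y = N
Solution: x·e^y + 6y² = C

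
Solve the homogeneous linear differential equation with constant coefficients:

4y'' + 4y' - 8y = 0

Characteristic equation: 4r² + 4r - 8 = 0
Divide by 4: r² + r - 2 = 0
Roots: r = 1, -2 (distinct real)
General solution: y = C₁e^x + C₂e^(-2x)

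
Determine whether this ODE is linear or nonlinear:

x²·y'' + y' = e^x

Linear (y and its derivatives appear to the first power only, no products of y terms)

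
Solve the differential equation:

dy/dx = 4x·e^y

Separating variables and integrating:
-e^(-y) = 2x² + C

General solution: y = -ln(C - 2x²)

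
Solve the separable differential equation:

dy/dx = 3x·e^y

Separating variables and integrating:
-e^(-y) = 3x²/2 + C

General solution: y = -ln(C - 3x²/2)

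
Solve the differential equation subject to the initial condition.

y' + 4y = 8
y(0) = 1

General solution: y = 2 + Ce^(-4x)
Applying y(0) = 1: C = 1 - 2 = -1
Particular solution: y = 2 - e^(-4x)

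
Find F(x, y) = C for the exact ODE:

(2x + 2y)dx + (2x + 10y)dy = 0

Verify exactness: ∂M/∂y = ∂N/∂x ✓
Find F(x,y) such that ∂F/∂x = M, ∂F/∂y = N
Solution: x² + 2xy + 5y² = C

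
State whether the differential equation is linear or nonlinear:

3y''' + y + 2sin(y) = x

Nonlinear (sin(y) is nonlinear in y)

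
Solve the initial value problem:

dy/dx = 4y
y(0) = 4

General solution: y = Ce^(4x)
Applying IC y(0) = 4:
Particular solution: y = 4e^(4x)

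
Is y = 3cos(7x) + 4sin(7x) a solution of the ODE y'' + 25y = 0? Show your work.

Verification:
y'' = -147cos(7x) - 196sin(7x)
y'' + 25y ≠ 0 (frequency mismatch: got 49 instead of 25)

No, it is not a solution.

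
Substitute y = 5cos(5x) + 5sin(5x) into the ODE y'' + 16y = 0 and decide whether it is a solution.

Verification:
y'' = -125cos(5x) - 125sin(5x)
y'' + 16y ≠ 0 (frequency mismatch: got 25 instead of 16)

No, it is not a solution.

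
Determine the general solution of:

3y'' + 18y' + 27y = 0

Characteristic equation: 3r² + 18r + 27 = 0
Divide by 3: r² + 6r + 9 = 0
Factored: (r + 3)² = 0
Repeated root: r = -3
General solution: y = (C₁ + C₂x)e^(-3x)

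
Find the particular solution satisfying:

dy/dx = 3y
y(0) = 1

General solution: y = Ce^(3x)
Applying IC y(0) = 1:
Particular solution: y = e^(3x)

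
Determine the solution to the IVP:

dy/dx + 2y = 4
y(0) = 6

General solution: y = 2 + Ce^(-2x)
Applying y(0) = 6: C = 6 - 2 = 4
Particular solution: y = 2 + 4e^(-2x)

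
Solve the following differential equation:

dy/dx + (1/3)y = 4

Using integrating factor method:

General solution: y = 12 + Ce^(-x/3)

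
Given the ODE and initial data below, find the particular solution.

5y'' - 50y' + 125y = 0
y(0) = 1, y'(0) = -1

General solution: y = (C₁ + C₂x)e^(5x)
Repeated root r = 5
Applying ICs: C₁ = 1, C₂ = -6
Particular solution: y = (1 - 6x)e^(5x)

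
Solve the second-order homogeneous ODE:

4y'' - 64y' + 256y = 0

Characteristic equation: 4r² - 64r + 256 = 0
Divide by 4: r² - 16r + 64 = 0
Factored: (r - 8)² = 0
Repeated root: r = 8
General solution: y = (C₁ + C₂x)e^(8x)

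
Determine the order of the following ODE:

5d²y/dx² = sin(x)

The order is 2 (highest derivative is of order 2).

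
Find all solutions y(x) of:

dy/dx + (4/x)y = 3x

Using integrating factor method:

General solution: y = (1/2)x^2 + Cx^(-4)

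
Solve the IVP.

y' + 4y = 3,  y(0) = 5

General solution: y = 3/4 + Ce^(-4x)
Applying y(0) = 5: C = 5 - 3/4 = 17/4
Particular solution: y = 3/4 + (17/4)e^(-4x)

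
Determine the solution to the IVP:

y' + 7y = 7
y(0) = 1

General solution: y = 1 + Ce^(-7x)
Applying y(0) = 1: C = 1 - 1 = 0
Particular solution: y = 1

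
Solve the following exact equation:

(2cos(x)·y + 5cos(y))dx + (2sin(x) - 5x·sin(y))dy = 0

Verify exactness: ∂M/∂y = ∂N/∂x ✓
Find F(x,y) such that ∂F/∂x = M, ∂F/∂y = N
Solution: 2sin(x)·y + 5x·cos(y) = C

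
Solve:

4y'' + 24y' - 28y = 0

Characteristic equation: 4r² + 24r - 28 = 0
Divide by 4: r² + 6r - 7 = 0
Roots: r = 1, -7 (distinct real)
General solution: y = C₁e^x + C₂e^(-7x)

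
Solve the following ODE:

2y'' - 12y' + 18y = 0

Characteristic equation: 2r² - 12r + 18 = 0
Divide by 2: r² - 6r + 9 = 0
Factored: (r - 3)² = 0
Repeated root: r = 3
General solution: y = (C₁ + C₂x)e^(3x)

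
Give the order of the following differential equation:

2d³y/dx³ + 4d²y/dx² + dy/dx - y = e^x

The order is 3 (highest derivative is of order 3).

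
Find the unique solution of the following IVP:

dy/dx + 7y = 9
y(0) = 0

General solution: y = 9/7 + Ce^(-7x)
Applying y(0) = 0: C = 0 - 9/7 = -9/7
Particular solution: y = 9/7 - (9/7)e^(-7x)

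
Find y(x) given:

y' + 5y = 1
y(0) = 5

General solution: y = 1/5 + Ce^(-5x)
Applying y(0) = 5: C = 5 - 1/5 = 24/5
Particular solution: y = 1/5 + (24/5)e^(-5x)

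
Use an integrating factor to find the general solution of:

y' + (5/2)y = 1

Using integrating factor method:

General solution: y = 2/5 + Ce^(-5x/2)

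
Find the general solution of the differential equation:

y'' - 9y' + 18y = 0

Characteristic equation: r² - 9r + 18 = 0
Roots: r = 6, 3 (distinct real)
General solution: y = C₁e^(6x) + C₂e^(3x)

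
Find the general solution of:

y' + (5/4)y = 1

Using integrating factor method:

General solution: y = 4/5 + Ce^(-5x/4)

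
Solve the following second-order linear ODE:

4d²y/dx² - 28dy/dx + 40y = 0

Characteristic equation: 4r² - 28r + 40 = 0
Divide by 4: r² - 7r + 10 = 0
Roots: r = 5, 2 (distinct real)
General solution: y = C₁e^(5x) + C₂e^(2x)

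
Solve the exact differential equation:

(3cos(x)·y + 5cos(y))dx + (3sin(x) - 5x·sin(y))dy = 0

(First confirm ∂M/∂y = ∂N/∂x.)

Verify exactness: ∂M/∂y = ∂N/∂x ✓
Find F(x,y) such that ∂F/∂x = M, ∂F/∂y = N
Solution: 3sin(x)·y + 5x·cos(y) = C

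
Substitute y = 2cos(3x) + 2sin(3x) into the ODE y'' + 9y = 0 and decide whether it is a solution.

Verification:
y'' = -18cos(3x) - 18sin(3x)
y'' + 9y = 0 ✓

Yes, it is a solution.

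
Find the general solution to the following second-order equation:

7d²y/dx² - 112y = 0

Characteristic equation: 7r² - 112 = 0
Divide by 7: r² - 16 = 0
Roots: r = 4, -4 (distinct real)
General solution: y = C₁e^(4x) + C₂e^(-4x)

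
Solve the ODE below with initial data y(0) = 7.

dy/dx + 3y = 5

General solution: y = 5/3 + Ce^(-3x)
Applying y(0) = 7: C = 7 - 5/3 = 16/3
Particular solution: y = 5/3 + (16/3)e^(-3x)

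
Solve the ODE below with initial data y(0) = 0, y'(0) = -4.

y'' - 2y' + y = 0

General solution: y = (C₁ + C₂x)e^x
Repeated root r = 1
Applying ICs: C₁ = 0, C₂ = -4
Particular solution: y = -4xe^x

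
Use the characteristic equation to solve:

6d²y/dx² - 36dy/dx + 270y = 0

Characteristic equation: 6r² - 36r + 270 = 0
Divide by 6: r² - 6r + 45 = 0
Roots: r = 3 ± 6i (complex conjugates)
General solution: y = e^(3x)(C₁cos(6x) + C₂sin(6x))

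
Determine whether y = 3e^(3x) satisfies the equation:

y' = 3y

Verification:
y = 3e^(3x)
y' = 9e^(3x)
3y = 9e^(3x)
y' = 3y ✓

Yes, it is a solution.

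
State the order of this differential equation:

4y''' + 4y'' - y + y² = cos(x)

The order is 3 (highest derivative is of order 3).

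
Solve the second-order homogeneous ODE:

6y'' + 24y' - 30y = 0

Characteristic equation: 6r² + 24r - 30 = 0
Divide by 6: r² + 4r - 5 = 0
Roots: r = 1, -5 (distinct real)
General solution: y = C₁e^x + C₂e^(-5x)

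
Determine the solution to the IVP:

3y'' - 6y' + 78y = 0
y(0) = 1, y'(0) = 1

General solution: y = e^x(C₁cos(5x) + C₂sin(5x))
Complex roots r = 1 ± 5i
Applying ICs: C₁ = 1, C₂ = 0
Particular solution: y = e^x(cos(5x))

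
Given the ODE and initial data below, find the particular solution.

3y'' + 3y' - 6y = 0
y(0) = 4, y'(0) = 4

General solution: y = C₁e^x + C₂e^(-2x)
Applying ICs: C₁ = 4, C₂ = 0
Particular solution: y = 4e^x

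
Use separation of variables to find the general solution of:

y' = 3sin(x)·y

Separating variables and integrating:
ln|y| = -3cos(x) + C

General solution: y = Ce^(-3cos(x))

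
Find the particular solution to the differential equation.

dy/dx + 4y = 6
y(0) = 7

General solution: y = 3/2 + Ce^(-4x)
Applying y(0) = 7: C = 7 - 3/2 = 11/2
Particular solution: y = 3/2 + (11/2)e^(-4x)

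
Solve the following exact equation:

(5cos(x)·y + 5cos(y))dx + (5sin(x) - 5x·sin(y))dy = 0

Verify exactness: ∂M/∂y = ∂N/∂x ✓
Find F(x,y) such that ∂F/∂x = M, ∂F/∂y = N
Solution: 5sin(x)·y + 5x·cos(y) = C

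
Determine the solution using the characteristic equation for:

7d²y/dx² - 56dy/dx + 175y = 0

Characteristic equation: 7r² - 56r + 175 = 0
Divide by 7: r² - 8r + 25 = 0
Roots: r = 4 ± 3i (complex conjugates)
General solution: y = e^(4x)(C₁cos(3x) + C₂sin(3x))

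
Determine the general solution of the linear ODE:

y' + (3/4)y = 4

Using integrating factor method:

General solution: y = 16/3 + Ce^(-3x/4)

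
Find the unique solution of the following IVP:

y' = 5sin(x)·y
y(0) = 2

General solution: y = Ce^(-5cos(x))
Applying IC y(0) = 2:
Particular solution: y = 2e^(5(1-cos(x)))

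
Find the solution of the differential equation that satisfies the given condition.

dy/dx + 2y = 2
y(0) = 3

General solution: y = 1 + Ce^(-2x)
Applying y(0) = 3: C = 3 - 1 = 2
Particular solution: y = 1 + 2e^(-2x)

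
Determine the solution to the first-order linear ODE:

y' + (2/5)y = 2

Using integrating factor method:

General solution: y = 5 + Ce^(-2x/5)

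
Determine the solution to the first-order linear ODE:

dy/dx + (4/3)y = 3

Using integrating factor method:

General solution: y = 9/4 + Ce^(-4x/3)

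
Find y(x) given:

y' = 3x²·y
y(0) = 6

General solution: y = Ce^(x³)
Applying IC y(0) = 6:
Particular solution: y = 6e^(x³)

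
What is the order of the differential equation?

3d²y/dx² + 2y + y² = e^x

The order is 2 (highest derivative is of order 2).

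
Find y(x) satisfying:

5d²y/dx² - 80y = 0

Characteristic equation: 5r² - 80 = 0
Divide by 5: r² - 16 = 0
Roots: r = 4, -4 (distinct real)
General solution: y = C₁e^(4x) + C₂e^(-4x)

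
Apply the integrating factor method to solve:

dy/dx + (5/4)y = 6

Using integrating factor method:

General solution: y = 24/5 + Ce^(-5x/4)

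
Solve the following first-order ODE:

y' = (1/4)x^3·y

Separating variables and integrating:
ln|y| = x^4/16 + C

General solution: y = Ce^(x^4/16)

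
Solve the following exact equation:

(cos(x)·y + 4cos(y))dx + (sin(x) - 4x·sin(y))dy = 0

Verify exactness: ∂M/∂y = ∂N/∂x ✓
Find F(x,y) such that ∂F/∂x = M, ∂F/∂y = N
Solution: sin(x)·y + 4x·cos(y) = C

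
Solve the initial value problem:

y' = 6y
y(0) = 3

General solution: y = Ce^(6x)
Applying IC y(0) = 3:
Particular solution: y = 3e^(6x)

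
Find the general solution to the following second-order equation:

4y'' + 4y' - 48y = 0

Characteristic equation: 4r² + 4r - 48 = 0
Divide by 4: r² + r - 12 = 0
Roots: r = 3, -4 (distinct real)
General solution: y = C₁e^(3x) + C₂e^(-4x)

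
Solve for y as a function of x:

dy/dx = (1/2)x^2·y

Separating variables and integrating:
ln|y| = x^3/6 + C

General solution: y = Ce^(x^3/6)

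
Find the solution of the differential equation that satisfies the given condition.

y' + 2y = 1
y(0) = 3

General solution: y = 1/2 + Ce^(-2x)
Applying y(0) = 3: C = 3 - 1/2 = 5/2
Particular solution: y = 1/2 + (5/2)e^(-2x)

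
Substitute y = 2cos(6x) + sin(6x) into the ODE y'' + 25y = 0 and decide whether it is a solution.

Verification:
y'' = -72cos(6x) - 36sin(6x)
y'' + 25y ≠ 0 (frequency mismatch: got 36 instead of 25)

No, it is not a solution.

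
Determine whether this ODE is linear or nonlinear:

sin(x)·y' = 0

Linear (y and its derivatives appear to the first power only, no products of y terms)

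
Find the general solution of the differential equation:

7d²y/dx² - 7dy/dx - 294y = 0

Characteristic equation: 7r² - 7r - 294 = 0
Divide by 7: r² - r - 42 = 0
Roots: r = 7, -6 (distinct real)
General solution: y = C₁e^(7x) + C₂e^(-6x)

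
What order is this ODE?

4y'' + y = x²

The order is 2 (highest derivative is of order 2).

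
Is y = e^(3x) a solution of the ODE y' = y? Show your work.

Verification:
y = e^(3x)
y' = 3e^(3x)
But y = e^(3x)
y' ≠ y — the derivative does not match

No, it is not a solution.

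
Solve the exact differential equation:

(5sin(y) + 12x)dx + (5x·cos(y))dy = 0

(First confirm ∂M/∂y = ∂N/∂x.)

Verify exactness: ∂M/∂y = ∂N/∂x ✓
Find F(x,y) such that ∂F/∂x = M, ∂F/∂y = N
Solution: 5x·sin(y) + 6x² = C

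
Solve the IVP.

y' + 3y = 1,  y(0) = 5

General solution: y = 1/3 + Ce^(-3x)
Applying y(0) = 5: C = 5 - 1/3 = 14/3
Particular solution: y = 1/3 + (14/3)e^(-3x)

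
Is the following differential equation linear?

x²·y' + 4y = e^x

Yes. Linear (y and its derivatives appear to the first power only, no products of y terms)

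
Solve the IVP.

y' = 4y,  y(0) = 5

General solution: y = Ce^(4x)
Applying IC y(0) = 5:
Particular solution: y = 5e^(4x)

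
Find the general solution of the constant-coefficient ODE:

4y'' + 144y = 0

Characteristic equation: 4r² + 144 = 0
Divide by 4: r² + 36 = 0
Roots: r = ±6i (complex conjugates)
General solution: y = C₁cos(6x) + C₂sin(6x)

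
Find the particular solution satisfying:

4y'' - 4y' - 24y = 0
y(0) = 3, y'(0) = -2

General solution: y = C₁e^(3x) + C₂e^(-2x)
Applying ICs: C₁ = 4/5, C₂ = 11/5
Particular solution: y = (4/5)e^(3x) + (11/5)e^(-2x)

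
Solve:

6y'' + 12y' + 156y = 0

Characteristic equation: 6r² + 12r + 156 = 0
Divide by 6: r² + 2r + 26 = 0
Roots: r = -1 ± 5i (complex conjugates)
General solution: y = e^(-x)(C₁cos(5x) + C₂sin(5x))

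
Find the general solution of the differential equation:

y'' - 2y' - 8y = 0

Characteristic equation: r² - 2r - 8 = 0
Roots: r = 4, -2 (distinct real)
General solution: y = C₁e^(4x) + C₂e^(-2x)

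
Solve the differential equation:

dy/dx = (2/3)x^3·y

Separating variables and integrating:
ln|y| = x^4/6 + C

General solution: y = Ce^(x^4/6)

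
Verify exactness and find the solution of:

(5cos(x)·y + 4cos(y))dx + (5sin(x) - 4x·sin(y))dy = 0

Verify exactness: ∂M/∂y = ∂N/∂x ✓
Find F(x,y) such that ∂F/∂x = M, ∂F/∂y = N
Solution: 5sin(x)·y + 4x·cos(y) = C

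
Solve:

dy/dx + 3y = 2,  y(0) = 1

General solution: y = 2/3 + Ce^(-3x)
Applying y(0) = 1: C = 1 - 2/3 = 1/3
Particular solution: y = 2/3 + (1/3)e^(-3x)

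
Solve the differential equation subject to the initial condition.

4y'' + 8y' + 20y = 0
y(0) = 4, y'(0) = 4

General solution: y = e^(-x)(C₁cos(2x) + C₂sin(2x))
Complex roots r = -1 ± 2i
Applying ICs: C₁ = 4, C₂ = 4
Particular solution: y = e^(-x)(4cos(2x) + 4sin(2x))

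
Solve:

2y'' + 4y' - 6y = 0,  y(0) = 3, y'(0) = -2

General solution: y = C₁e^x + C₂e^(-3x)
Applying ICs: C₁ = 7/4, C₂ = 5/4
Particular solution: y = (7/4)e^x + (5/4)e^(-3x)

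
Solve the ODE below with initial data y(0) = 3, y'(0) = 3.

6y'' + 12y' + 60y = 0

General solution: y = e^(-x)(C₁cos(3x) + C₂sin(3x))
Complex roots r = -1 ± 3i
Applying ICs: C₁ = 3, C₂ = 2
Particular solution: y = e^(-x)(3cos(3x) + 2sin(3x))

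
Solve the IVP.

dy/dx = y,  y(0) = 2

General solution: y = Ce^x
Applying IC y(0) = 2:
Particular solution: y = 2e^x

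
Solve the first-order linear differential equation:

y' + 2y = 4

Using integrating factor method:

General solution: y = 2 + Ce^(-2x)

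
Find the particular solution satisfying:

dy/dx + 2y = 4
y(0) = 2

General solution: y = 2 + Ce^(-2x)
Applying y(0) = 2: C = 2 - 2 = 0
Particular solution: y = 2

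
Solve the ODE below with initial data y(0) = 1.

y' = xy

General solution: y = Ce^(x²/2)
Applying IC y(0) = 1:
Particular solution: y = e^(x²/2)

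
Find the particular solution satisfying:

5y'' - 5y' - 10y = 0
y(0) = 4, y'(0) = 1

General solution: y = C₁e^(2x) + C₂e^(-x)
Applying ICs: C₁ = 5/3, C₂ = 7/3
Particular solution: y = (5/3)e^(2x) + (7/3)e^(-x)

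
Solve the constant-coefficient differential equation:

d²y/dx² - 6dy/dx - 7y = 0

Characteristic equation: r² - 6r - 7 = 0
Roots: r = 7, -1 (distinct real)
General solution: y = C₁e^(7x) + C₂e^(-x)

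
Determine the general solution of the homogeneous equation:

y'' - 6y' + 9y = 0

Characteristic equation: r² - 6r + 9 = 0
Factored: (r - 3)² = 0
Repeated root: r = 3
General solution: y = (C₁ + C₂x)e^(3x)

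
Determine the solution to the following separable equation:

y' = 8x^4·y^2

Separating variables and integrating:
-1/y = 8x^5/5 + C

General solution: y^-1 = (-8/5)x^5 + C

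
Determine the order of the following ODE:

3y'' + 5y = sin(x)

The order is 2 (highest derivative is of order 2).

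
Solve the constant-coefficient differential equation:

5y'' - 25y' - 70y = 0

Characteristic equation: 5r² - 25r - 70 = 0
Divide by 5: r² - 5r - 14 = 0
Roots: r = 7, -2 (distinct real)
General solution: y = C₁e^(7x) + C₂e^(-2x)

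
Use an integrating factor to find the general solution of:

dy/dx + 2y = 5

Using integrating factor method:

General solution: y = 5/2 + Ce^(-2x)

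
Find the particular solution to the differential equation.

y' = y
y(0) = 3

General solution: y = Ce^x
Applying IC y(0) = 3:
Particular solution: y = 3e^x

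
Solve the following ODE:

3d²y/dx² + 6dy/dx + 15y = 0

Characteristic equation: 3r² + 6r + 15 = 0
Divide by 3: r² + 2r + 5 = 0
Roots: r = -1 ± 2i (complex conjugates)
General solution: y = e^(-x)(C₁cos(2x) + C₂sin(2x))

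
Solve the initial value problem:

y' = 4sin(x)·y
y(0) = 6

General solution: y = Ce^(-4cos(x))
Applying IC y(0) = 6:
Particular solution: y = 6e^(4(1-cos(x)))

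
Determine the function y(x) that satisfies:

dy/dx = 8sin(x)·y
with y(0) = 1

General solution: y = Ce^(-8cos(x))
Applying IC y(0) = 1:
Particular solution: y = e^(8(1-cos(x)))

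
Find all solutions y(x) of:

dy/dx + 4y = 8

Using integrating factor method:

General solution: y = 2 + Ce^(-4x)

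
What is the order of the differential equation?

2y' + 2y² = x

The order is 1 (highest derivative is of order 1).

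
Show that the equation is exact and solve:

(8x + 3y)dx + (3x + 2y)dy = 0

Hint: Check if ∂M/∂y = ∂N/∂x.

Verify exactness: ∂M/∂y = ∂N/∂x ✓
Find F(x,y) such that ∂F/∂x = M, ∂F/∂y = N
Solution: 4x² + 3xy + y² = C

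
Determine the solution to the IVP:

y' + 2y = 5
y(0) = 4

General solution: y = 5/2 + Ce^(-2x)
Applying y(0) = 4: C = 4 - 5/2 = 3/2
Particular solution: y = 5/2 + (3/2)e^(-2x)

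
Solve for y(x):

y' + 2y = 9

Using integrating factor method:

General solution: y = 9/2 + Ce^(-2x)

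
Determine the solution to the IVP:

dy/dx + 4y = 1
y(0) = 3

General solution: y = 1/4 + Ce^(-4x)
Applying y(0) = 3: C = 3 - 1/4 = 11/4
Particular solution: y = 1/4 + (11/4)e^(-4x)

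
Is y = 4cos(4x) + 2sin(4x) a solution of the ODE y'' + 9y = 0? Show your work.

Verification:
y'' = -64cos(4x) - 32sin(4x)
y'' + 9y ≠ 0 (frequency mismatch: got 16 instead of 9)

No, it is not a solution.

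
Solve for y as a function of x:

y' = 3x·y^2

Separating variables and integrating:
-1/y = 3x^2/2 + C

General solution: y^-1 = (-3/2)x^2 + C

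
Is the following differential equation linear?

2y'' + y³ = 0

No. Nonlinear (y³ term)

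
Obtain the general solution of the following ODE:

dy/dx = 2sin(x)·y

Separating variables and integrating:
ln|y| = -2cos(x) + C

General solution: y = Ce^(-2cos(x))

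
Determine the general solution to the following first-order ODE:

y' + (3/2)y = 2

Using integrating factor method:

General solution: y = 4/3 + Ce^(-3x/2)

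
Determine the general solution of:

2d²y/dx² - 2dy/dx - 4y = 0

Characteristic equation: 2r² - 2r - 4 = 0
Divide by 2: r² - r - 2 = 0
Roots: r = 2, -1 (distinct real)
General solution: y = C₁e^(2x) + C₂e^(-x)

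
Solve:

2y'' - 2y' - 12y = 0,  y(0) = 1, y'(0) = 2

General solution: y = C₁e^(3x) + C₂e^(-2x)
Applying ICs: C₁ = 4/5, C₂ = 1/5
Particular solution: y = (4/5)e^(3x) + (1/5)e^(-2x)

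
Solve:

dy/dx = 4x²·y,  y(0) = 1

General solution: y = Ce^(4x³/3)
Applying IC y(0) = 1:
Particular solution: y = e^(4x³/3)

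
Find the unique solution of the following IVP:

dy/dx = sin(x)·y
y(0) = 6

General solution: y = Ce^(-cos(x))
Applying IC y(0) = 6:
Particular solution: y = 6e^(1-cos(x))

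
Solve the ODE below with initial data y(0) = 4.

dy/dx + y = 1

General solution: y = 1 + Ce^(-x)
Applying y(0) = 4: C = 4 - 1 = 3
Particular solution: y = 1 + 3e^(-x)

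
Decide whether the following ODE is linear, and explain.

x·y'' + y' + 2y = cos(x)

Linear (y and its derivatives appear to the first power only, no products of y terms)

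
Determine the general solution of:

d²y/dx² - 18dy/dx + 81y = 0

Characteristic equation: r² - 18r + 81 = 0
Factored: (r - 9)² = 0
Repeated root: r = 9
General solution: y = (C₁ + C₂x)e^(9x)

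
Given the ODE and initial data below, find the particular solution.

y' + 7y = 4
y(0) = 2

General solution: y = 4/7 + Ce^(-7x)
Applying y(0) = 2: C = 2 - 4/7 = 10/7
Particular solution: y = 4/7 + (10/7)e^(-7x)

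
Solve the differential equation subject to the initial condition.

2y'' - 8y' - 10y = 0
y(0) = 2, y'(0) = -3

General solution: y = C₁e^(5x) + C₂e^(-x)
Applying ICs: C₁ = -1/6, C₂ = 13/6
Particular solution: y = -(1/6)e^(5x) + (13/6)e^(-x)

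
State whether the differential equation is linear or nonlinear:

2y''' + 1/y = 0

Nonlinear (1/y term)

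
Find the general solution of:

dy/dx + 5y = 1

Using integrating factor method:

General solution: y = 1/5 + Ce^(-5x)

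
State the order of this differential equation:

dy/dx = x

The order is 1 (highest derivative is of order 1).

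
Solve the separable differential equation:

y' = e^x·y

Separating variables and integrating:
ln|y| = e^x + C

General solution: y = Ce^(e^x)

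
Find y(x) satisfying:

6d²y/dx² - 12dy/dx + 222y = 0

Characteristic equation: 6r² - 12r + 222 = 0
Divide by 6: r² - 2r + 37 = 0
Roots: r = 1 ± 6i (complex conjugates)
General solution: y = e^x(C₁cos(6x) + C₂sin(6x))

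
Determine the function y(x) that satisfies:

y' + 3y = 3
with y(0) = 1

General solution: y = 1 + Ce^(-3x)
Applying y(0) = 1: C = 1 - 1 = 0
Particular solution: y = 1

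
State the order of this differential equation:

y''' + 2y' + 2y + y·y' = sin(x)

The order is 3 (highest derivative is of order 3).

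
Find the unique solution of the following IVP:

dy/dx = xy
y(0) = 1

General solution: y = Ce^(x²/2)
Applying IC y(0) = 1:
Particular solution: y = e^(x²/2)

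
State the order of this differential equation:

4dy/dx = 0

The order is 1 (highest derivative is of order 1).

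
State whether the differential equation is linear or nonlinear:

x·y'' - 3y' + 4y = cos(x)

Linear (y and its derivatives appear to the first power only, no products of y terms)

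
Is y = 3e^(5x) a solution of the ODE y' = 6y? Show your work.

Verification:
y = 3e^(5x)
y' = 15e^(5x)
But 6y = 18e^(5x)
y' ≠ 6y — the derivative does not match

No, it is not a solution.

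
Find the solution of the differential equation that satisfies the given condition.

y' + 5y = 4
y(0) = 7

General solution: y = 4/5 + Ce^(-5x)
Applying y(0) = 7: C = 7 - 4/5 = 31/5
Particular solution: y = 4/5 + (31/5)e^(-5x)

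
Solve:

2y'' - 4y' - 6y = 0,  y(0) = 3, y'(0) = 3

General solution: y = C₁e^(3x) + C₂e^(-x)
Applying ICs: C₁ = 3/2, C₂ = 3/2
Particular solution: y = (3/2)e^(3x) + (3/2)e^(-x)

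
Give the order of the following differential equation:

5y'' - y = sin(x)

The order is 2 (highest derivative is of order 2).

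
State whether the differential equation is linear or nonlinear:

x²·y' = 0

Linear (y and its derivatives appear to the first power only, no products of y terms)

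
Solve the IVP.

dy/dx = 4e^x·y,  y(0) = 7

General solution: y = Ce^(4e^x)
Applying IC y(0) = 7:
Particular solution: y = 7e^(4(e^x - 1))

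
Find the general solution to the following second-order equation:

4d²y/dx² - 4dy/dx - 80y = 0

Characteristic equation: 4r² - 4r - 80 = 0
Divide by 4: r² - r - 20 = 0
Roots: r = 5, -4 (distinct real)
General solution: y = C₁e^(5x) + C₂e^(-4x)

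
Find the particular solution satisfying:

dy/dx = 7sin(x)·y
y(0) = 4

General solution: y = Ce^(-7cos(x))
Applying IC y(0) = 4:
Particular solution: y = 4e^(7(1-cos(x)))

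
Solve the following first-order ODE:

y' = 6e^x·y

Separating variables and integrating:
ln|y| = 6e^x + C

General solution: y = Ce^(6e^x)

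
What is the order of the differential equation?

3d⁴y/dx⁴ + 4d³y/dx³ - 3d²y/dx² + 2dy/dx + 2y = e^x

The order is 4 (highest derivative is of order 4).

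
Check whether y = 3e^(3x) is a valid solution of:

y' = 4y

Verification:
y = 3e^(3x)
y' = 9e^(3x)
But 4y = 12e^(3x)
y' ≠ 4y — the derivative does not match

No, it is not a solution.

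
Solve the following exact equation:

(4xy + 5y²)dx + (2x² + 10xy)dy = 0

Verify exactness: ∂M/∂y = ∂N/∂x ✓
Find F(x,y) such that ∂F/∂x = M, ∂F/∂y = N
Solution: 2x²y + 5xy² = C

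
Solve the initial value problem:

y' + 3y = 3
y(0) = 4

General solution: y = 1 + Ce^(-3x)
Applying y(0) = 4: C = 4 - 1 = 3
Particular solution: y = 1 + 3e^(-3x)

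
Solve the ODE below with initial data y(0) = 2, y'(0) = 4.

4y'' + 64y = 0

General solution: y = C₁cos(4x) + C₂sin(4x)
Complex roots r = ±4i
Applying ICs: C₁ = 2, C₂ = 1
Particular solution: y = 2cos(4x) + sin(4x)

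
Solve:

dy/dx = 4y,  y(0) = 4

General solution: y = Ce^(4x)
Applying IC y(0) = 4:
Particular solution: y = 4e^(4x)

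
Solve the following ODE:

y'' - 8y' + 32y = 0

Characteristic equation: r² - 8r + 32 = 0
Roots: r = 4 ± 4i (complex conjugates)
General solution: y = e^(4x)(C₁cos(4x) + C₂sin(4x))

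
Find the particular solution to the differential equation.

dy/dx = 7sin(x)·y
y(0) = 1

General solution: y = Ce^(-7cos(x))
Applying IC y(0) = 1:
Particular solution: y = e^(7(1-cos(x)))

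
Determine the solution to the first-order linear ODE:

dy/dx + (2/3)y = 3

Using integrating factor method:

General solution: y = 9/2 + Ce^(-2x/3)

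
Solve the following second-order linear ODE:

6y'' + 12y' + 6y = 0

Characteristic equation: 6r² + 12r + 6 = 0
Divide by 6: r² + 2r + 1 = 0
Factored: (r + 1)² = 0
Repeated root: r = -1
General solution: y = (C₁ + C₂x)e^(-x)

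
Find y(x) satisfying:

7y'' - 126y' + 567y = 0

Characteristic equation: 7r² - 126r + 567 = 0
Divide by 7: r² - 18r + 81 = 0
Factored: (r - 9)² = 0
Repeated root: r = 9
General solution: y = (C₁ + C₂x)e^(9x)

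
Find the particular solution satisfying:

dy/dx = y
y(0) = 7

General solution: y = Ce^x
Applying IC y(0) = 7:
Particular solution: y = 7e^x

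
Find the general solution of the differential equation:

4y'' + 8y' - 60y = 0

Characteristic equation: 4r² + 8r - 60 = 0
Divide by 4: r² + 2r - 15 = 0
Roots: r = 3, -5 (distinct real)
General solution: y = C₁e^(3x) + C₂e^(-5x)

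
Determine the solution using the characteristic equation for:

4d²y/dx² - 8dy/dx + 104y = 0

Characteristic equation: 4r² - 8r + 104 = 0
Divide by 4: r² - 2r + 26 = 0
Roots: r = 1 ± 5i (complex conjugates)
General solution: y = e^x(C₁cos(5x) + C₂sin(5x))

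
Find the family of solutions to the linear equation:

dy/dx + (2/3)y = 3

Using integrating factor method:

General solution: y = 9/2 + Ce^(-2x/3)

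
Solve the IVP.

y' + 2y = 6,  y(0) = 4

General solution: y = 3 + Ce^(-2x)
Applying y(0) = 4: C = 4 - 3 = 1
Particular solution: y = 3 + e^(-2x)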